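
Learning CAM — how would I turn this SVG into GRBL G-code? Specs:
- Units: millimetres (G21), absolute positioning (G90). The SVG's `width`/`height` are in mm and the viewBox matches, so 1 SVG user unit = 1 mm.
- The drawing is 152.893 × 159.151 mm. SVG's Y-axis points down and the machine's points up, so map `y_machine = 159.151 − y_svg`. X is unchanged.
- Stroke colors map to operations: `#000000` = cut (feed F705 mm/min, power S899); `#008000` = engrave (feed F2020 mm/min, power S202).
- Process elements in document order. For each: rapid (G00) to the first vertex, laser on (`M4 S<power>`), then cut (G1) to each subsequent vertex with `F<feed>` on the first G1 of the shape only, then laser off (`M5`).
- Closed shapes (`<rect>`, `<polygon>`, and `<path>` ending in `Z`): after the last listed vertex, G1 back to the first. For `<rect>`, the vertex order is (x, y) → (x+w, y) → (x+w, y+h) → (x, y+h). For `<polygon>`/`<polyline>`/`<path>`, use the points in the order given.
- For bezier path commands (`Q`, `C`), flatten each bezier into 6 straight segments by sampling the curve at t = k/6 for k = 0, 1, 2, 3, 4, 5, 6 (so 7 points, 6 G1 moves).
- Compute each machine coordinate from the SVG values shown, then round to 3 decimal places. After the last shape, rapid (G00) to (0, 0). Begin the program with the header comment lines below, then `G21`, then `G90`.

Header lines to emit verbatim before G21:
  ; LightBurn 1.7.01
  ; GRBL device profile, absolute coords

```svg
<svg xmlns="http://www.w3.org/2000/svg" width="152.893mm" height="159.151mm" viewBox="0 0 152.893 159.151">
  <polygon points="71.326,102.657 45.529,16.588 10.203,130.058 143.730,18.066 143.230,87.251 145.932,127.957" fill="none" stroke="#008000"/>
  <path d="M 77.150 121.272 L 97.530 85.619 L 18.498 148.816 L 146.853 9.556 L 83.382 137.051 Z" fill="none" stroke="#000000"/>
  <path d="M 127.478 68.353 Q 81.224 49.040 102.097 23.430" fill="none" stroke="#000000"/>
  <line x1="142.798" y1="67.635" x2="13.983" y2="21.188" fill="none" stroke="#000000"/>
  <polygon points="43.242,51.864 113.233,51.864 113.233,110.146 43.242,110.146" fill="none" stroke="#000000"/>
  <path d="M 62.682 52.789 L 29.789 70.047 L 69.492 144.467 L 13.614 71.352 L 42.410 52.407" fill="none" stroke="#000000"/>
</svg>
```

viewBox `0 0 152.893 159.151` with mm width/height → 1 unit = 1 mm. Flip: y_m = 159.151 − y_svg.

**Shape 1** — `<polygon>` closed polygon, stroke `#008000` → engrave (S202, F2020). Machine vertices: (71.326,56.494) → (45.529,142.563) → (10.203,29.093) → (143.730,141.085) → (143.230,71.900) → (145.932,31.194) → (71.326,56.494). Closed: final G1 returns to the first vertex.

**Shape 2** — `<path>` closed polygon, stroke `#000000` → cut (S899, F705). Machine vertices: (77.150,37.879) → (97.530,73.532) → (18.498,10.335) → (146.853,149.595) → (83.382,22.100) → (77.150,37.879). Closed: final G1 returns to the first vertex.

**Shape 3** — `<path>` quadratic bezier, stroke `#000000` → cut (S899, F705). Control points (SVG): P0=(127.478,68.353), P1=(81.224,49.040), P2=(102.097,23.430); sampled at t=k/6. Machine vertices: (127.478,90.798) → (113.925,97.411) → (104.101,104.373) → (98.006,111.685) → (95.640,119.347) → (97.004,127.359) → (102.097,135.721). Open path.

**Shape 4** — `<line>` line segment, stroke `#000000` → cut (S899, F705). Machine vertices: (142.798,91.516) → (13.983,137.963). Open path.

**Shape 5** — `<polygon>` rectangle, stroke `#000000` → cut (S899, F705). Machine vertices: (43.242,107.287) → (113.233,107.287) → (113.233,49.005) → (43.242,49.005) → (43.242,107.287). Closed: final G1 returns to the first vertex.

**Shape 6** — `<path>` open polyline, stroke `#000000` → cut (S899, F705). Machine vertices: (62.682,106.362) → (29.789,89.104) → (69.492,14.684) → (13.614,87.799) → (42.410,106.744). Open path.

; LightBurn 1.7.01
; GRBL device profile, absolute coords
G21
G90
G00 X71.326 Y56.494
M4 S202
G1 X45.529 Y142.563 F2020
G1 X10.203 Y29.093
G1 X143.730 Y141.085
G1 X143.230 Y71.900
G1 X145.932 Y31.194
G1 X71.326 Y56.494
M5
G00 X77.150 Y37.879
M4 S899
G1 X97.530 Y73.532 F705
G1 X18.498 Y10.335
G1 X146.853 Y149.595
G1 X83.382 Y22.100
G1 X77.150 Y37.879
M5
G00 X127.478 Y90.798
M4 S899
G1 X113.925 Y97.411 F705
G1 X104.101 Y104.373
G1 X98.006 Y111.685
G1 X95.640 Y119.347
G1 X97.004 Y127.359
G1 X102.097 Y135.721
M5
G00 X142.798 Y91.516
M4 S899
G1 X13.983 Y137.963 F705
M5
G00 X43.242 Y107.287
M4 S899
G1 X113.233 Y107.287 F705
G1 X113.233 Y49.005
G1 X43.242 Y49.005
G1 X43.242 Y107.287
M5
G00 X62.682 Y106.362
M4 S899
G1 X29.789 Y89.104 F705
G1 X69.492 Y14.684
G1 X13.614 Y87.799
G1 X42.410 Y106.744
M5
G00 X0.000 Y0.000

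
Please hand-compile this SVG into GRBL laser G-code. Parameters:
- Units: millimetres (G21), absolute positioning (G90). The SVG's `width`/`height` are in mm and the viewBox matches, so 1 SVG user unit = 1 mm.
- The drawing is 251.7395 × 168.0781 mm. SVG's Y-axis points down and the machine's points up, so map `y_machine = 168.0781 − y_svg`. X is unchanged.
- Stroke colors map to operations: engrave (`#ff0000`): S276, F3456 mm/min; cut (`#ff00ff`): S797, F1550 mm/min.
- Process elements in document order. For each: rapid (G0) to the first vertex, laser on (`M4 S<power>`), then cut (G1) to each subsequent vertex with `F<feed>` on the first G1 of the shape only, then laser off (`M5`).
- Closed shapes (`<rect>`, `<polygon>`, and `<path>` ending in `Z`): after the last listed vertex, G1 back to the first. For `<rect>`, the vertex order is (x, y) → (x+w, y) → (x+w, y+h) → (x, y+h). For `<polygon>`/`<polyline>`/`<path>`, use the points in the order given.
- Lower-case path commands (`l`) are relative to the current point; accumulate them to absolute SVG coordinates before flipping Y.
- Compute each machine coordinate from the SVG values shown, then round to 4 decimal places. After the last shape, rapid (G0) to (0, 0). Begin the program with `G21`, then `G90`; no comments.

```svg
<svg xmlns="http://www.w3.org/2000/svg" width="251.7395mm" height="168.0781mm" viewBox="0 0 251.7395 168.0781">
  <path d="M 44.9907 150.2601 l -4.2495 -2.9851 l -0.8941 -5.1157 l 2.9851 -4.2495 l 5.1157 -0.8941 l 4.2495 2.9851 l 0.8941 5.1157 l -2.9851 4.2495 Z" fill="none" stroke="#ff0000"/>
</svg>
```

G21
G90
G0 X44.9907 Y17.8180
M4 S276
G1 X40.7412 Y20.8031 F3456
G1 X39.8471 Y25.9188
G1 X42.8322 Y30.1683
G1 X47.9479 Y31.0624
G1 X52.1974 Y28.0773
G1 X53.0915 Y22.9616
G1 X50.1064 Y18.7121
G1 X44.9907 Y17.8180
M5
G0 X0.0000 Y0.0000

viewBox `0 0 251.7395 168.0781` with mm width/height → 1 unit = 1 mm. Flip: y_m = 168.0781 − y_svg.

**Shape 1** — `<path>` regular polygon, stroke `#ff0000` → engrave (S276, F3456). Machine vertices: (44.9907,17.8180) → (40.7412,20.8031) → (39.8471,25.9188) → (42.8322,30.1683) → (47.9479,31.0624) → (52.1974,28.0773) → (53.0915,22.9616) → (50.1064,18.7121) → (44.9907,17.8180). Closed: final G1 returns to the first vertex.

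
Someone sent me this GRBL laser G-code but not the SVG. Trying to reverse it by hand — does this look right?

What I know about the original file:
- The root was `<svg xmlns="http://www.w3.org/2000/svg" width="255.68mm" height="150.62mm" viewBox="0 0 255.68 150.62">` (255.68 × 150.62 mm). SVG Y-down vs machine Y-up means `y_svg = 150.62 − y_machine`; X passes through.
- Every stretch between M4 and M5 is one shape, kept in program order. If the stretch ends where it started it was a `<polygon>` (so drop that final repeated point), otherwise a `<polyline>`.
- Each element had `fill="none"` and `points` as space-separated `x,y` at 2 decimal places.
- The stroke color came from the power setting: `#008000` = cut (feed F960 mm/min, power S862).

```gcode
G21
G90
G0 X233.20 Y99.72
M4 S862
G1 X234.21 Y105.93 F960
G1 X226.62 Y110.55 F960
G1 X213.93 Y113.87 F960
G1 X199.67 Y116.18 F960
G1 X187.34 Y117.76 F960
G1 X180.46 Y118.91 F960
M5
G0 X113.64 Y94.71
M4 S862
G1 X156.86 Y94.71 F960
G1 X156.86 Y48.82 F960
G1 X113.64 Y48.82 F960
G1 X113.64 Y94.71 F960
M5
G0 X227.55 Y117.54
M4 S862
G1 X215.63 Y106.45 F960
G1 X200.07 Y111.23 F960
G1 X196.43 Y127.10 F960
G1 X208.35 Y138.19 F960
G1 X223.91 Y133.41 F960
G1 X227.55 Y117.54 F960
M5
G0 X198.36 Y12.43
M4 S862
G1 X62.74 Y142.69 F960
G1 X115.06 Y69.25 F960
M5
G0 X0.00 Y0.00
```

Each laser-on run becomes one SVG element. Flip Y back into SVG space with y_svg = 150.62 − y_machine. Every run uses S862, so all elements get stroke `#008000` (cut).

Run 1: The run is open, so emit a `<polyline>` with points (Y-flipped): 233.20,50.90 234.21,44.69 226.62,40.07 213.93,36.75 199.67,34.44 187.34,32.86 180.46,31.71.

Run 2: The run returns to its start, so emit a `<polygon>` with points (Y-flipped): 113.64,55.91 156.86,55.91 156.86,101.80 113.64,101.80.

Run 3: The run returns to its start, so emit a `<polygon>` with points (Y-flipped): 227.55,33.08 215.63,44.17 200.07,39.39 196.43,23.52 208.35,12.43 223.91,17.21.

Run 4: The run is open, so emit a `<polyline>` with points (Y-flipped): 198.36,138.19 62.74,7.93 115.06,81.37.

<svg xmlns="http://www.w3.org/2000/svg" width="255.68mm" height="150.62mm" viewBox="0 0 255.68 150.62">
  <polyline points="233.20,50.90 234.21,44.69 226.62,40.07 213.93,36.75 199.67,34.44 187.34,32.86 180.46,31.71" fill="none" stroke="#008000"/>
  <polygon points="113.64,55.91 156.86,55.91 156.86,101.80 113.64,101.80" fill="none" stroke="#008000"/>
  <polygon points="227.55,33.08 215.63,44.17 200.07,39.39 196.43,23.52 208.35,12.43 223.91,17.21" fill="none" stroke="#008000"/>
  <polyline points="198.36,138.19 62.74,7.93 115.06,81.37" fill="none" stroke="#008000"/>
</svg>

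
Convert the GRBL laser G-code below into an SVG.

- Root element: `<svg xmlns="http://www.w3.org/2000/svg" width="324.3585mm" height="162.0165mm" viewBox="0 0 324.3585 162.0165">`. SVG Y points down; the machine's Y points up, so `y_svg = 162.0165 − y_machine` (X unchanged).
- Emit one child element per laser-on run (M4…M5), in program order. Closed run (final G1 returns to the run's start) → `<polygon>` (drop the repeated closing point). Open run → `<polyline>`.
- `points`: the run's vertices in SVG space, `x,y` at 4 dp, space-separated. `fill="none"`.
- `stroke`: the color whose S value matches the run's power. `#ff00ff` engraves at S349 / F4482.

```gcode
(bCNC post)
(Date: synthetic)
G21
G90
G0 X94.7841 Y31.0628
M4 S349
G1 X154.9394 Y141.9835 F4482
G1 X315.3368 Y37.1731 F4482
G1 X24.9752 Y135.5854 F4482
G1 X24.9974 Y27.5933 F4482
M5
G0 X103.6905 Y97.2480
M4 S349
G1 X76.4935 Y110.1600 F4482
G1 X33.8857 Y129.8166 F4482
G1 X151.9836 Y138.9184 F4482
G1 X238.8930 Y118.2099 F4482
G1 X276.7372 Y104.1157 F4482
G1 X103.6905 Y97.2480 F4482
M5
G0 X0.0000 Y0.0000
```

<svg xmlns="http://www.w3.org/2000/svg" width="324.3585mm" height="162.0165mm" viewBox="0 0 324.3585 162.0165">
  <polyline points="94.7841,130.9537 154.9394,20.0330 315.3368,124.8434 24.9752,26.4311 24.9974,134.4232" fill="none" stroke="#ff00ff"/>
  <polygon points="103.6905,64.7685 76.4935,51.8565 33.8857,32.1999 151.9836,23.0981 238.8930,43.8066 276.7372,57.9008" fill="none" stroke="#ff00ff"/>
</svg>

y_svg = 162.0165 − y_m. Every run uses S349, so all elements get stroke `#ff00ff` (engrave).

[1] open run; points: 94.7841,130.9537 154.9394,20.0330 315.3368,124.8434 24.9752,26.4311 24.9974,134.4232

[2] closed run; points: 103.6905,64.7685 76.4935,51.8565 33.8857,32.1999 151.9836,23.0981 238.8930,43.8066 276.7372,57.9008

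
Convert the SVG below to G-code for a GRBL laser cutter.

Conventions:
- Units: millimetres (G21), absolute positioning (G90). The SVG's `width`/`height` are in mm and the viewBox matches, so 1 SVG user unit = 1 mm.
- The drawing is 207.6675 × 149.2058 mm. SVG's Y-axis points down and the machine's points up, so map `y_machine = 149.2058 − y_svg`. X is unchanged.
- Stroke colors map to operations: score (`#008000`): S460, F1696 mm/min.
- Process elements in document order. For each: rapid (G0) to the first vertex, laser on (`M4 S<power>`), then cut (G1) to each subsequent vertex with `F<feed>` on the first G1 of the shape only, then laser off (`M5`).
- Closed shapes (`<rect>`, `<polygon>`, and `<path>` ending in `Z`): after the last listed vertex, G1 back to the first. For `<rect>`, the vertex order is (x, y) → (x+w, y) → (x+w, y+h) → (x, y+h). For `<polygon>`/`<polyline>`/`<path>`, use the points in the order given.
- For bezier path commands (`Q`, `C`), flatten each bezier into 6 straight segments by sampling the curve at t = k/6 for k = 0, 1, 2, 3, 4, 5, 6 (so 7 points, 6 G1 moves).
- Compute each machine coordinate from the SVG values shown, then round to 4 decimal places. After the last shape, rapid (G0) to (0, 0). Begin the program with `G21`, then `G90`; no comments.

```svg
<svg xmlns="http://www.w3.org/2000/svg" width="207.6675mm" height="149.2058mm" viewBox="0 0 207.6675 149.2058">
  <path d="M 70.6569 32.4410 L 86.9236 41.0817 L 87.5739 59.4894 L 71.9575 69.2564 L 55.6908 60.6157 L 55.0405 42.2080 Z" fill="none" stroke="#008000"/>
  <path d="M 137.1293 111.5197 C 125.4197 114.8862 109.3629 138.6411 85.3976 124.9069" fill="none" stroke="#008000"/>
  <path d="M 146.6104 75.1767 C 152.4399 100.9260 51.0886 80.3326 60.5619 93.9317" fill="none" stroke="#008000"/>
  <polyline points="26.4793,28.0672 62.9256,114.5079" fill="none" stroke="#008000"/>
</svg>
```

G21
G90
G0 X70.6569 Y116.7648
M4 S460
G1 X86.9236 Y108.1241 F1696
G1 X87.5739 Y89.7164
G1 X71.9575 Y79.9494
G1 X55.6908 Y88.5901
G1 X55.0405 Y106.9978
G1 X70.6569 Y116.7648
M5
G0 X137.1293 Y37.6861
M4 S460
G1 X130.8957 Y34.5718 F1696
G1 X123.8387 Y29.6671
G1 X115.8593 Y24.5797
G1 X106.8586 Y20.9175
G1 X96.7377 Y20.2879
G1 X85.3976 Y24.2989
M5
G0 X146.6104 Y74.0291
M4 S460
G1 X141.6027 Y64.6435 F1696
G1 X124.7872 Y60.7446
G1 X102.2197 Y60.0953
G1 X79.9559 Y60.4585
G1 X64.0513 Y59.5971
G1 X60.5619 Y55.2741
M5
G0 X26.4793 Y121.1386
M4 S460
G1 X62.9256 Y34.6979 F1696
M5
G0 X0.0000 Y0.0000

Since the viewBox matches the mm dimensions, user units are millimetres directly. The only transform is the Y-flip y_m = 149.2058 − y_svg.

Shape 1 is a regular polygon drawn with `<path>`. Its stroke #008000 means score at S460, F1696. After flipping Y the toolpath is (70.6569,116.7648) → (86.9236,108.1241) → (87.5739,89.7164) → (71.9575,79.9494) → (55.6908,88.5901) → (55.0405,106.9978) → (70.6569,116.7648), returning to the start.

Shape 2 is a cubic bezier drawn with `<path>`. Its stroke #008000 means score at S460, F1696. After flipping Y the toolpath is (137.1293,37.6861) → (130.8957,34.5718) → (123.8387,29.6671) → (115.8593,24.5797) → (106.8586,20.9175) → (96.7377,20.2879) → (85.3976,24.2989).

Shape 3 is a cubic bezier drawn with `<path>`. Its stroke #008000 means score at S460, F1696. After flipping Y the toolpath is (146.6104,74.0291) → (141.6027,64.6435) → (124.7872,60.7446) → (102.2197,60.0953) → (79.9559,60.4585) → (64.0513,59.5971) → (60.5619,55.2741).

Shape 4 is a line segment drawn with `<polyline>`. Its stroke #008000 means score at S460, F1696. After flipping Y the toolpath is (26.4793,121.1386) → (62.9256,34.6979).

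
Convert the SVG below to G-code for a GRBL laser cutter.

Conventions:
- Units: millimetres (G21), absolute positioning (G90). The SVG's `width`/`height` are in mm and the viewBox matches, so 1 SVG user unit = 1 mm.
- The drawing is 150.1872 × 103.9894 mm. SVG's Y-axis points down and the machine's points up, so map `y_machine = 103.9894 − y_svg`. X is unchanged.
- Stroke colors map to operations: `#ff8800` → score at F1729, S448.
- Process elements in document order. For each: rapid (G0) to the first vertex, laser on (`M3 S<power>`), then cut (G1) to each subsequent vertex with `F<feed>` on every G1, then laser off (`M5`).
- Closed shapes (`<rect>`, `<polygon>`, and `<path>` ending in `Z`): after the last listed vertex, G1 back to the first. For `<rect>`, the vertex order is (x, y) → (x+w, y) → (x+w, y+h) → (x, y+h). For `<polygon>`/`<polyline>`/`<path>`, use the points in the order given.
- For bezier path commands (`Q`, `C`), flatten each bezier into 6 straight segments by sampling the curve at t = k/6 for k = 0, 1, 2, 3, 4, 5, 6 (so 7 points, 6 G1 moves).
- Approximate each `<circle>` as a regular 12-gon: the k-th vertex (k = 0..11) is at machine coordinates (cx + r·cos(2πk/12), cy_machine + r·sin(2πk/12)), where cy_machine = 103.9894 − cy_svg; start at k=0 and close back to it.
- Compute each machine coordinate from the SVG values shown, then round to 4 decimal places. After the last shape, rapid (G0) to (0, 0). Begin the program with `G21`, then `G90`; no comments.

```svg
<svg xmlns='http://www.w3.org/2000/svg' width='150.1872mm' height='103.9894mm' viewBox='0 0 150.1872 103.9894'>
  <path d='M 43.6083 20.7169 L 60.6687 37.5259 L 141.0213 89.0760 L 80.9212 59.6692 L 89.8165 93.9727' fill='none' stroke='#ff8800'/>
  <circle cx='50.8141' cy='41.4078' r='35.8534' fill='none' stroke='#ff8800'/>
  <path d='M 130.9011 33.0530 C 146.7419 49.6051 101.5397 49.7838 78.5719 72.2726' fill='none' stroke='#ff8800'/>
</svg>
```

Since the viewBox matches the mm dimensions, user units are millimetres directly. The only transform is the Y-flip y_m = 103.9894 − y_svg.

Shape 1 is a open polyline drawn with `<path>`. Its stroke #ff8800 means score at S448, F1729. After flipping Y the toolpath is (43.6083,83.2725) → (60.6687,66.4635) → (141.0213,14.9134) → (80.9212,44.3202) → (89.8165,10.0167).

Shape 2 is a circle drawn with `<circle>`. Its stroke #ff8800 means score at S448, F1729. After flipping Y the toolpath is (86.6675,62.5816) → (81.8641,80.5083) → (68.7408,93.6316) → (50.8141,98.4350) → (32.8874,93.6316) → (19.7641,80.5083) → (14.9607,62.5816) → (19.7641,44.6549) → (32.8874,31.5316) → (50.8141,26.7282) → (68.7408,31.5316) → (81.8641,44.6549) → (86.6675,62.5816), returning to the start.

Shape 3 is a cubic bezier drawn with `<path>`. Its stroke #ff8800 means score at S448, F1729. After flipping Y the toolpath is (130.9011,70.9364) → (134.1201,63.8457) → (129.4786,58.4094) → (119.2897,53.5529) → (105.8668,48.2016) → (91.5231,41.2811) → (78.5719,31.7168).

G21
G90
G0 X43.6083 Y83.2725
M3 S448
G1 X60.6687 Y66.4635 F1729
G1 X141.0213 Y14.9134 F1729
G1 X80.9212 Y44.3202 F1729
G1 X89.8165 Y10.0167 F1729
M5
G0 X86.6675 Y62.5816
M3 S448
G1 X81.8641 Y80.5083 F1729
G1 X68.7408 Y93.6316 F1729
G1 X50.8141 Y98.4350 F1729
G1 X32.8874 Y93.6316 F1729
G1 X19.7641 Y80.5083 F1729
G1 X14.9607 Y62.5816 F1729
G1 X19.7641 Y44.6549 F1729
G1 X32.8874 Y31.5316 F1729
G1 X50.8141 Y26.7282 F1729
G1 X68.7408 Y31.5316 F1729
G1 X81.8641 Y44.6549 F1729
G1 X86.6675 Y62.5816 F1729
M5
G0 X130.9011 Y70.9364
M3 S448
G1 X134.1201 Y63.8457 F1729
G1 X129.4786 Y58.4094 F1729
G1 X119.2897 Y53.5529 F1729
G1 X105.8668 Y48.2016 F1729
G1 X91.5231 Y41.2811 F1729
G1 X78.5719 Y31.7168 F1729
M5
G0 X0.0000 Y0.0000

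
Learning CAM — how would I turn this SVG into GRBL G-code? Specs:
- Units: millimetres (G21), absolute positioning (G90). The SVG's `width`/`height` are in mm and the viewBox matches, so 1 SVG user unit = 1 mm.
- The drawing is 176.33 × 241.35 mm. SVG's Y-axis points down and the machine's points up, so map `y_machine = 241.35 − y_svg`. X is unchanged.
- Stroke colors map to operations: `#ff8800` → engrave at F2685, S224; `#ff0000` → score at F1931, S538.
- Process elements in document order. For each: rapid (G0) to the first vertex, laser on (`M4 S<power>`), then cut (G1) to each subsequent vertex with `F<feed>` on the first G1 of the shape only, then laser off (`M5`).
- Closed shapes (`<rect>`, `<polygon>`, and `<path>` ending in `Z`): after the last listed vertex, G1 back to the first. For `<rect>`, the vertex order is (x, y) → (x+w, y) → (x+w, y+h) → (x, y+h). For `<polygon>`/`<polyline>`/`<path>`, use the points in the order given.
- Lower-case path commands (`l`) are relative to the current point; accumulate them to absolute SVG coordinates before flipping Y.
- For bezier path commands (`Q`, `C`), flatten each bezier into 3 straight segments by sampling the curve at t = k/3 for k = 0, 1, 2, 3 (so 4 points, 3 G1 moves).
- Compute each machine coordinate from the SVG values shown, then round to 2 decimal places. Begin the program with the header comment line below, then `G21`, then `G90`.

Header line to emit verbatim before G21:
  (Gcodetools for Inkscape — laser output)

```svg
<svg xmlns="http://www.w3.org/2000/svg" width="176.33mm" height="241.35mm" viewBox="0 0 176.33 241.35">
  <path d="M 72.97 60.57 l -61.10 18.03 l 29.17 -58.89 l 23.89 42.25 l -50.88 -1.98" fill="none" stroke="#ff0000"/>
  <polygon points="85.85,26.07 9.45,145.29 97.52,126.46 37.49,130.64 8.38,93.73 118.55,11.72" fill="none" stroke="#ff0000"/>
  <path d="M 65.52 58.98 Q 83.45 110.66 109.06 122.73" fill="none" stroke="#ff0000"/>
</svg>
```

Since the viewBox matches the mm dimensions, user units are millimetres directly. The only transform is the Y-flip y_m = 241.35 − y_svg.

Shape 1 is a open polyline drawn with `<path>`. Its stroke #ff0000 means score at S538, F1931. After flipping Y the toolpath is (72.97,180.78) → (11.87,162.75) → (41.04,221.64) → (64.93,179.39) → (14.05,181.37).

Shape 2 is a closed polygon drawn with `<polygon>`. Its stroke #ff0000 means score at S538, F1931. After flipping Y the toolpath is (85.85,215.28) → (9.45,96.06) → (97.52,114.89) → (37.49,110.71) → (8.38,147.62) → (118.55,229.63) → (85.85,215.28), returning to the start.

Shape 3 is a quadratic bezier drawn with `<path>`. Its stroke #ff0000 means score at S538, F1931. After flipping Y the toolpath is (65.52,182.37) → (78.33,152.32) → (92.84,131.07) → (109.06,118.62).

(Gcodetools for Inkscape — laser output)
G21
G90
G0 X72.97 Y180.78
M4 S538
G1 X11.87 Y162.75 F1931
G1 X41.04 Y221.64
G1 X64.93 Y179.39
G1 X14.05 Y181.37
M5
G0 X85.85 Y215.28
M4 S538
G1 X9.45 Y96.06 F1931
G1 X97.52 Y114.89
G1 X37.49 Y110.71
G1 X8.38 Y147.62
G1 X118.55 Y229.63
G1 X85.85 Y215.28
M5
G0 X65.52 Y182.37
M4 S538
G1 X78.33 Y152.32 F1931
G1 X92.84 Y131.07
G1 X109.06 Y118.62
M5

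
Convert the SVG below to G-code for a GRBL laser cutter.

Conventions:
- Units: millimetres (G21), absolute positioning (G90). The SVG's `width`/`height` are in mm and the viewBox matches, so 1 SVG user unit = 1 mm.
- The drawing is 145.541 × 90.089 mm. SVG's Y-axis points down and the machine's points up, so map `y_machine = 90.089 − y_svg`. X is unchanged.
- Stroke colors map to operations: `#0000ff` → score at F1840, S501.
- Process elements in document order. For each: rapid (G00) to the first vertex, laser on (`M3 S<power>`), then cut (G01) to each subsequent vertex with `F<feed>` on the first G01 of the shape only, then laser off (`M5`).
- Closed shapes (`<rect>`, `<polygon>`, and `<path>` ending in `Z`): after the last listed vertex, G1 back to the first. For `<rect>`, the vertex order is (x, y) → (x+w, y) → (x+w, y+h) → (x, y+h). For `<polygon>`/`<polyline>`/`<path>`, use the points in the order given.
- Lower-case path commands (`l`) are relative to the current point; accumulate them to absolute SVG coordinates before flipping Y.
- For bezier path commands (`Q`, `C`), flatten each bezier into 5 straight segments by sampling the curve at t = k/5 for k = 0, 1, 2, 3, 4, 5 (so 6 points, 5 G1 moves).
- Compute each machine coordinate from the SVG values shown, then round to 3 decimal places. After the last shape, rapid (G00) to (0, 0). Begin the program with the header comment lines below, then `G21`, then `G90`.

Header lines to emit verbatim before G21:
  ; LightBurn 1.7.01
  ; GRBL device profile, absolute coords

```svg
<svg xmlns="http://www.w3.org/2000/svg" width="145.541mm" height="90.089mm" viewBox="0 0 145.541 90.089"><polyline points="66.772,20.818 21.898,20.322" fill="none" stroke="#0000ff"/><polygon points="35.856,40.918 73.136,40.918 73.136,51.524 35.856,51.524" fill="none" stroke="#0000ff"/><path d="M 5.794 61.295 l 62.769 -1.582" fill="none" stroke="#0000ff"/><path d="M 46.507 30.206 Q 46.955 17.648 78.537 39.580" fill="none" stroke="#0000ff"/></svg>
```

viewBox `0 0 145.541 90.089` with mm width/height → 1 unit = 1 mm. Flip: y_m = 90.089 − y_svg.

**Shape 1** — `<polyline>` line segment, stroke `#0000ff` → score (S501, F1840). Machine vertices: (66.772,69.271) → (21.898,69.767). Open path.

**Shape 2** — `<polygon>` rectangle, stroke `#0000ff` → score (S501, F1840). Machine vertices: (35.856,49.171) → (73.136,49.171) → (73.136,38.565) → (35.856,38.565) → (35.856,49.171). Closed: final G1 returns to the first vertex.

**Shape 3** — `<path>` line segment, stroke `#0000ff` → score (S501, F1840). Machine vertices: (5.794,28.794) → (68.563,30.376). Open path.

**Shape 4** — `<path>` quadratic bezier, stroke `#0000ff` → score (S501, F1840). Control points (SVG): P0=(46.507,30.206), P1=(46.955,17.648), P2=(78.537,39.580); sampled at t=k/5. Machine vertices: (46.507,59.883) → (47.932,63.527) → (51.847,64.411) → (58.253,62.536) → (67.150,57.902) → (78.537,50.509). Open path.

; LightBurn 1.7.01
; GRBL device profile, absolute coords
G21
G90
G00 X66.772 Y69.271
M3 S501
G01 X21.898 Y69.767 F1840
M5
G00 X35.856 Y49.171
M3 S501
G01 X73.136 Y49.171 F1840
G01 X73.136 Y38.565
G01 X35.856 Y38.565
G01 X35.856 Y49.171
M5
G00 X5.794 Y28.794
M3 S501
G01 X68.563 Y30.376 F1840
M5
G00 X46.507 Y59.883
M3 S501
G01 X47.932 Y63.527 F1840
G01 X51.847 Y64.411
G01 X58.253 Y62.536
G01 X67.150 Y57.902
G01 X78.537 Y50.509
M5
G00 X0.000 Y0.000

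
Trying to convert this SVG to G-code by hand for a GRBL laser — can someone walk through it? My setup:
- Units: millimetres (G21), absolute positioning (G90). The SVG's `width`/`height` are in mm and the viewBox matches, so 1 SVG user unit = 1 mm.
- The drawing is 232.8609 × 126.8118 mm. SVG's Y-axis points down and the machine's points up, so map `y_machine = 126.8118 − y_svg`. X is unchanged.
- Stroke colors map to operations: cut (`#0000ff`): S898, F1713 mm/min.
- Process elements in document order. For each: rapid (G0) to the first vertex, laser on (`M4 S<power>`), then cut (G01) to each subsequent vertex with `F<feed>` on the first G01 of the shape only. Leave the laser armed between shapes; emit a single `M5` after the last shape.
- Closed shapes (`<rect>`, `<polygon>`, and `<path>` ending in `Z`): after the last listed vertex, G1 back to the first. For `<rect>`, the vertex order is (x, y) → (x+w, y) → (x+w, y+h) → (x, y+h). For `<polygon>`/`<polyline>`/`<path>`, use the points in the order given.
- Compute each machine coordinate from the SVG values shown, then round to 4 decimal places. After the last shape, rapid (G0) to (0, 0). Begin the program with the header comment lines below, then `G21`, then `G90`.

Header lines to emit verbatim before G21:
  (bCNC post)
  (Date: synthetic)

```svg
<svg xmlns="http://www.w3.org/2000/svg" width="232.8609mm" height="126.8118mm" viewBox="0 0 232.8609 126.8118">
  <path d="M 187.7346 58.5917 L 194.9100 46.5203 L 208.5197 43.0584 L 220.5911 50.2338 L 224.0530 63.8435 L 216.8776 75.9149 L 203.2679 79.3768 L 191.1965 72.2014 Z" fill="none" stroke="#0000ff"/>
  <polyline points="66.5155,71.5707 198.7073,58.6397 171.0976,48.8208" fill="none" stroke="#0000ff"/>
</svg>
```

1 u = 1 mm; y_m = 126.8118 − y.

[1] `<path>` regular polygon, #0000ff→cut S898 F1713: (187.7346,68.2201) → (194.9100,80.2915) → (208.5197,83.7534) → (220.5911,76.5780) → (224.0530,62.9683) → (216.8776,50.8969) → (203.2679,47.4350) → (191.1965,54.6104) → (187.7346,68.2201) (closed)

[2] `<polyline>` open polyline, #0000ff→cut S898 F1713: (66.5155,55.2411) → (198.7073,68.1721) → (171.0976,77.9910)

(bCNC post)
(Date: synthetic)
G21
G90
G0 X187.7346 Y68.2201
M4 S898
G01 X194.9100 Y80.2915 F1713
G01 X208.5197 Y83.7534
G01 X220.5911 Y76.5780
G01 X224.0530 Y62.9683
G01 X216.8776 Y50.8969
G01 X203.2679 Y47.4350
G01 X191.1965 Y54.6104
G01 X187.7346 Y68.2201
G0 X66.5155 Y55.2411
M4 S898
G01 X198.7073 Y68.1721 F1713
G01 X171.0976 Y77.9910
M5
G0 X0.0000 Y0.0000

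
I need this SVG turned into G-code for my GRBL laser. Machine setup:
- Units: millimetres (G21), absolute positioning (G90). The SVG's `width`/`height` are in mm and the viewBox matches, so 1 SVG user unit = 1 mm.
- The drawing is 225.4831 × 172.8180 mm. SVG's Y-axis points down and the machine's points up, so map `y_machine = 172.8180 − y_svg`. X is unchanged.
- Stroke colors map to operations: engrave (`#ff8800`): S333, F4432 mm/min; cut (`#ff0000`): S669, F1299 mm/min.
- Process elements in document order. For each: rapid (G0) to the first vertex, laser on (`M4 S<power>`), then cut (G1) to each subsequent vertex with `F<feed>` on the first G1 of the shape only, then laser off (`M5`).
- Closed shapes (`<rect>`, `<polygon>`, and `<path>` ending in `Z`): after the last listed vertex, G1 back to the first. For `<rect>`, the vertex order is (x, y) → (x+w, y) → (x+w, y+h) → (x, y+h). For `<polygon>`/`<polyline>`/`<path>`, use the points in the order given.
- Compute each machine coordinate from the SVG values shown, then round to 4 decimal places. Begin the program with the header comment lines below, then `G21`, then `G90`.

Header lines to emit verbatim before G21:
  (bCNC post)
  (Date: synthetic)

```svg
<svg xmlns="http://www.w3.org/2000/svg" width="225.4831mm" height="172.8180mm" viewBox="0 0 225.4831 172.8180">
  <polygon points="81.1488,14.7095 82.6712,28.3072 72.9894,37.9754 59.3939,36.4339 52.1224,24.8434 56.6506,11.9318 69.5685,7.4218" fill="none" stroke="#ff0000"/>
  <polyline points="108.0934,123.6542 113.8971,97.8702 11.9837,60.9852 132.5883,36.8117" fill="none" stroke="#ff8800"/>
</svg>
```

1 u = 1 mm; y_m = 172.8180 − y.

[1] `<polygon>` regular polygon, #ff0000→cut S669 F1299: (81.1488,158.1085) → (82.6712,144.5108) → (72.9894,134.8426) → (59.3939,136.3841) → (52.1224,147.9746) → (56.6506,160.8862) → (69.5685,165.3962) → (81.1488,158.1085) (closed)

[2] `<polyline>` open polyline, #ff8800→engrave S333 F4432: (108.0934,49.1638) → (113.8971,74.9478) → (11.9837,111.8328) → (132.5883,136.0063)

(bCNC post)
(Date: synthetic)
G21
G90
G0 X81.1488 Y158.1085
M4 S669
G1 X82.6712 Y144.5108 F1299
G1 X72.9894 Y134.8426
G1 X59.3939 Y136.3841
G1 X52.1224 Y147.9746
G1 X56.6506 Y160.8862
G1 X69.5685 Y165.3962
G1 X81.1488 Y158.1085
M5
G0 X108.0934 Y49.1638
M4 S333
G1 X113.8971 Y74.9478 F4432
G1 X11.9837 Y111.8328
G1 X132.5883 Y136.0063
M5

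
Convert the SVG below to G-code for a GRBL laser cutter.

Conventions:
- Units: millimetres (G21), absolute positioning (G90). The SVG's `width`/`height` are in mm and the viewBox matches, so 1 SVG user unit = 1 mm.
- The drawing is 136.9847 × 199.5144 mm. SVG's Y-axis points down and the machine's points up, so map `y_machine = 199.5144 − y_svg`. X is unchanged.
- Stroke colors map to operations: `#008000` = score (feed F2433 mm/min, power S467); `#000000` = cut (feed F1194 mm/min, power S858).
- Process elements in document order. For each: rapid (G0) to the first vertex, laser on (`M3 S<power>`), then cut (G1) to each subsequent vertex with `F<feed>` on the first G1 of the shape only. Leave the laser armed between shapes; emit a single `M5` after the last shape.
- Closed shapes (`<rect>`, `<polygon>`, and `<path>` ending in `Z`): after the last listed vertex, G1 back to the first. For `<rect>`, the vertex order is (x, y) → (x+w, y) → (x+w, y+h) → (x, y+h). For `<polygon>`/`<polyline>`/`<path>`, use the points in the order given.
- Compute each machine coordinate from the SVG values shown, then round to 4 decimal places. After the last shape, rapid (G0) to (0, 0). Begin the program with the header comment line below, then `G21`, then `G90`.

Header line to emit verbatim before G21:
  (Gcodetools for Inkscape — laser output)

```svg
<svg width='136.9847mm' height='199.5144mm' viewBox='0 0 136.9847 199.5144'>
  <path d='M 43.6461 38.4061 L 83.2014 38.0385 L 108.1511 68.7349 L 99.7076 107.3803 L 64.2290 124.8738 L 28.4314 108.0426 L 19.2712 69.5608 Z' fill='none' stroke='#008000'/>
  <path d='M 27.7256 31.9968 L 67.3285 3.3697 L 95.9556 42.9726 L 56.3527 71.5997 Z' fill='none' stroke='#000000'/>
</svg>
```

(Gcodetools for Inkscape — laser output)
G21
G90
G0 X43.6461 Y161.1083
M3 S467
G1 X83.2014 Y161.4759 F2433
G1 X108.1511 Y130.7795
G1 X99.7076 Y92.1341
G1 X64.2290 Y74.6406
G1 X28.4314 Y91.4718
G1 X19.2712 Y129.9536
G1 X43.6461 Y161.1083
G0 X27.7256 Y167.5176
M3 S858
G1 X67.3285 Y196.1447 F1194
G1 X95.9556 Y156.5418
G1 X56.3527 Y127.9147
G1 X27.7256 Y167.5176
M5
G0 X0.0000 Y0.0000

Since the viewBox matches the mm dimensions, user units are millimetres directly. The only transform is the Y-flip y_m = 199.5144 − y_svg.

Shape 1 is a regular polygon drawn with `<path>`. Its stroke #008000 means score at S467, F2433. After flipping Y the toolpath is (43.6461,161.1083) → (83.2014,161.4759) → (108.1511,130.7795) → (99.7076,92.1341) → (64.2290,74.6406) → (28.4314,91.4718) → (19.2712,129.9536) → (43.6461,161.1083), returning to the start.

Shape 2 is a regular polygon drawn with `<path>`. Its stroke #000000 means cut at S858, F1194. After flipping Y the toolpath is (27.7256,167.5176) → (67.3285,196.1447) → (95.9556,156.5418) → (56.3527,127.9147) → (27.7256,167.5176), returning to the start.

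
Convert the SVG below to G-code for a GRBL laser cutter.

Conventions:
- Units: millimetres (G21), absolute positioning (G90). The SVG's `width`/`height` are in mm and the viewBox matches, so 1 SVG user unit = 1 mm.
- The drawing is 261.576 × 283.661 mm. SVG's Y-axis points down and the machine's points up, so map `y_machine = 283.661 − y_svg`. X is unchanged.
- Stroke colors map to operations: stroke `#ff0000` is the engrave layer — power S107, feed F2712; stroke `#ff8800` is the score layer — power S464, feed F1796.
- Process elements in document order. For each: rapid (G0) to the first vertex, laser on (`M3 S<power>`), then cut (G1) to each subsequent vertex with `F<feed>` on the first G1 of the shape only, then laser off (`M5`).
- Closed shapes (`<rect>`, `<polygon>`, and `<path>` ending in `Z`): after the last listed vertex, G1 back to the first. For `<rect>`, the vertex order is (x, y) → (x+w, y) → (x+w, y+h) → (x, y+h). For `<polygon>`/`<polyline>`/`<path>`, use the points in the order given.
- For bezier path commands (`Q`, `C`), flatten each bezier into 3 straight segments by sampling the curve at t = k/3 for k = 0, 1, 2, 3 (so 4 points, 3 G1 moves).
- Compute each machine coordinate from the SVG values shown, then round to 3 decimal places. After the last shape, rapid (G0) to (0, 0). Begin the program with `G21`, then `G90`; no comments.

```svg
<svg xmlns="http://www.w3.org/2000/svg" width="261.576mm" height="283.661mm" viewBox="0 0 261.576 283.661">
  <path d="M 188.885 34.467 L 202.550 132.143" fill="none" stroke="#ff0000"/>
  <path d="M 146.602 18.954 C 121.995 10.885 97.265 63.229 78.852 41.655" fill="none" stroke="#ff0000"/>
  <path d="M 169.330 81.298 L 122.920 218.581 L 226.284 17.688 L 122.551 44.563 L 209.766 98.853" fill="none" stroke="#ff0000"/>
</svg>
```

viewBox `0 0 261.576 283.661` with mm width/height → 1 unit = 1 mm. Flip: y_m = 283.661 − y_svg.

**Shape 1** — `<path>` line segment, stroke `#ff0000` → engrave (S107, F2712). Machine vertices: (188.885,249.194) → (202.550,151.518). Open path.

**Shape 2** — `<path>` cubic bezier, stroke `#ff0000` → engrave (S107, F2712). Control points (SVG): P0=(146.602,18.954), P1=(121.995,10.885), P2=(97.265,63.229), P3=(78.852,41.655); sampled at t=k/3. Machine vertices: (146.602,264.707) → (122.193,257.614) → (99.132,240.096) → (78.852,242.006). Open path.

**Shape 3** — `<path>` open polyline, stroke `#ff0000` → engrave (S107, F2712). Machine vertices: (169.330,202.363) → (122.920,65.080) → (226.284,265.973) → (122.551,239.098) → (209.766,184.808). Open path.

G21
G90
G0 X188.885 Y249.194
M3 S107
G1 X202.550 Y151.518 F2712
M5
G0 X146.602 Y264.707
M3 S107
G1 X122.193 Y257.614 F2712
G1 X99.132 Y240.096
G1 X78.852 Y242.006
M5
G0 X169.330 Y202.363
M3 S107
G1 X122.920 Y65.080 F2712
G1 X226.284 Y265.973
G1 X122.551 Y239.098
G1 X209.766 Y184.808
M5
G0 X0.000 Y0.000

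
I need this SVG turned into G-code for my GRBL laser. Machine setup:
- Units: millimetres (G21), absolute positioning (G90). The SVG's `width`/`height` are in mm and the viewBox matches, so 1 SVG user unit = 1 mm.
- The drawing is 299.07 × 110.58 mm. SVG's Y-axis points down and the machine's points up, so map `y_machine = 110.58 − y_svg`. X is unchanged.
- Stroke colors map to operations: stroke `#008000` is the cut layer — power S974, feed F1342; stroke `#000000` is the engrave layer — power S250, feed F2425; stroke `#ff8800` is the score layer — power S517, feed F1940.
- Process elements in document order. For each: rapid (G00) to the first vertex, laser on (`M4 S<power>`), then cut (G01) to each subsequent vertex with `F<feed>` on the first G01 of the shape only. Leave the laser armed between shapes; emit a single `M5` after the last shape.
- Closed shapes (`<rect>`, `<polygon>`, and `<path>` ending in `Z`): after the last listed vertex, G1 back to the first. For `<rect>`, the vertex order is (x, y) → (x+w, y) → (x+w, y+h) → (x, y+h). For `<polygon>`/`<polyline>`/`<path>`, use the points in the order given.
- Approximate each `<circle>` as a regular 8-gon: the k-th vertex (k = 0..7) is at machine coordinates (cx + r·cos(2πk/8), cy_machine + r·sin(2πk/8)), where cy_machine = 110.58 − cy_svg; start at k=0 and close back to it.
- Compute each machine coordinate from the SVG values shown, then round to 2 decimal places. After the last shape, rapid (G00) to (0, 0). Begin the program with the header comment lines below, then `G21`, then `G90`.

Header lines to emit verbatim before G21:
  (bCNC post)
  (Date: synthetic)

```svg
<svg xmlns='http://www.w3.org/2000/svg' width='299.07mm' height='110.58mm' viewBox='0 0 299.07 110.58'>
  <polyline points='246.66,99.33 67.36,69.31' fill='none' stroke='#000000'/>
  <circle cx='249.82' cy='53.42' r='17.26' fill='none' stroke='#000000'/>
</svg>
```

(bCNC post)
(Date: synthetic)
G21
G90
G00 X246.66 Y11.25
M4 S250
G01 X67.36 Y41.27 F2425
G00 X267.08 Y57.16
M4 S250
G01 X262.02 Y69.36 F2425
G01 X249.82 Y74.42
G01 X237.62 Y69.36
G01 X232.56 Y57.16
G01 X237.62 Y44.96
G01 X249.82 Y39.90
G01 X262.02 Y44.96
G01 X267.08 Y57.16
M5
G00 X0.00 Y0.00

1 u = 1 mm; y_m = 110.58 − y.

[1] `<polyline>` line segment, #000000→engrave S250 F2425: (246.66,11.25) → (67.36,41.27)

[2] `<circle>` circle, #000000→engrave S250 F2425: (267.08,57.16) → (262.02,69.36) → (249.82,74.42) → (237.62,69.36) → (232.56,57.16) → (237.62,44.96) → (249.82,39.90) → (262.02,44.96) → (267.08,57.16) (closed)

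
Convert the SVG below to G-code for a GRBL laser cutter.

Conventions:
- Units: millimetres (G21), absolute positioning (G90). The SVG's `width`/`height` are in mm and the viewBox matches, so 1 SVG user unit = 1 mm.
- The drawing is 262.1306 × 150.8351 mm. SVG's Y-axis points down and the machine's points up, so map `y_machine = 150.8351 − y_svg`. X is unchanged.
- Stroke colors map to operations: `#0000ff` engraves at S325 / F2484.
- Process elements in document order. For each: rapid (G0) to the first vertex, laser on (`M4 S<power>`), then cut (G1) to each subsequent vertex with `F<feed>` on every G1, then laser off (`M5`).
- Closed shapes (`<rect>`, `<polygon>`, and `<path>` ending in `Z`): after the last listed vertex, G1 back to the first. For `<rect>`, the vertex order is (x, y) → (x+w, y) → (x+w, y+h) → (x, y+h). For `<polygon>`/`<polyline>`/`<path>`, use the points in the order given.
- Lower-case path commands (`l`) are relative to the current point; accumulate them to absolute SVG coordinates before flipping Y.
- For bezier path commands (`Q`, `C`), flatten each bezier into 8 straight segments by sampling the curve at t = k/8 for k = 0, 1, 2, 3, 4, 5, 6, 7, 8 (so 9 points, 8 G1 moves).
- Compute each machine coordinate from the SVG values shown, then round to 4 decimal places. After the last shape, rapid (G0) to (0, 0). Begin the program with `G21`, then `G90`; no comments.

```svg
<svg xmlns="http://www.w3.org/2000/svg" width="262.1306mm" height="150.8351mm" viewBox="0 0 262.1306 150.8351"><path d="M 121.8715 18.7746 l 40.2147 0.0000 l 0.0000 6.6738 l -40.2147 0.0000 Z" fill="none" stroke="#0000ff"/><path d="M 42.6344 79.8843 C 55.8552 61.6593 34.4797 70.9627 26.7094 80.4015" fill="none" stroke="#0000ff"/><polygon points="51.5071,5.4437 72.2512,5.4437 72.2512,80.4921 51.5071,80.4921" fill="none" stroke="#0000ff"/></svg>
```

1 u = 1 mm; y_m = 150.8351 − y.

[1] `<path>` rectangle, #0000ff→engrave S325 F2484: (121.8715,132.0605) → (162.0862,132.0605) → (162.0862,125.3867) → (121.8715,125.3867) → (121.8715,132.0605) (closed)

[2] `<path>` cubic bezier, #0000ff→engrave S325 F2484: (42.6344,70.9508) → (46.0646,76.5483) → (46.8163,79.8860) → (45.4544,81.2849) → (42.5436,81.0661) → (38.6488,79.5506) → (34.3350,77.0593) → (30.1669,73.9133) → (26.7094,70.4336)

[3] `<polygon>` rectangle, #0000ff→engrave S325 F2484: (51.5071,145.3914) → (72.2512,145.3914) → (72.2512,70.3430) → (51.5071,70.3430) → (51.5071,145.3914) (closed)

G21
G90
G0 X121.8715 Y132.0605
M4 S325
G1 X162.0862 Y132.0605 F2484
G1 X162.0862 Y125.3867 F2484
G1 X121.8715 Y125.3867 F2484
G1 X121.8715 Y132.0605 F2484
M5
G0 X42.6344 Y70.9508
M4 S325
G1 X46.0646 Y76.5483 F2484
G1 X46.8163 Y79.8860 F2484
G1 X45.4544 Y81.2849 F2484
G1 X42.5436 Y81.0661 F2484
G1 X38.6488 Y79.5506 F2484
G1 X34.3350 Y77.0593 F2484
G1 X30.1669 Y73.9133 F2484
G1 X26.7094 Y70.4336 F2484
M5
G0 X51.5071 Y145.3914
M4 S325
G1 X72.2512 Y145.3914 F2484
G1 X72.2512 Y70.3430 F2484
G1 X51.5071 Y70.3430 F2484
G1 X51.5071 Y145.3914 F2484
M5
G0 X0.0000 Y0.0000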